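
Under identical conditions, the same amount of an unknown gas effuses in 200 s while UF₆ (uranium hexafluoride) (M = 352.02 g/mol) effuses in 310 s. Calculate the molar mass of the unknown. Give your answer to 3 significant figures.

147 g/mol

From Graham's law, t_X/t_UF₆ = √(M_X/M_UF₆).
200/310 = 0.6452 = √(M_X/352.02)
M_X = 352.02 × 0.6452² = 352.02 × 0.4162 = 147 g/mol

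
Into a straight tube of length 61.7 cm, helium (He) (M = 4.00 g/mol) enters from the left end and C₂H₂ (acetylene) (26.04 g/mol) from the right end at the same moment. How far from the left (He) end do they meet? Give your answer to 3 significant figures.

The fronts meet when d_He + d_C₂H₂ = L with d_He/d_C₂H₂ = √(M_C₂H₂/M_He) (Graham's law). Here √(M_C₂H₂/M_He) = √(26.04/4.00) = 2.551.
With d_He + d_C₂H₂ = 61.7 cm, d_C₂H₂ = 61.7/(1 + 2.551) = 17.37 cm.
d_He = 61.7 − 17.37 = 44.3 cm.

44.3 cm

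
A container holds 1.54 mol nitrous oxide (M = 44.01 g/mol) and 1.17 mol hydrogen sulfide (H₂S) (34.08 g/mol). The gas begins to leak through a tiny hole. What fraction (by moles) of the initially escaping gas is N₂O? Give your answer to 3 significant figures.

0.537

Each component's effusion rate ∝ (its partial pressure)·(1/√M) ∝ n_i/√M_i.
x_N₂O(eff) = (n_N₂O/√M_N₂O) / (n_N₂O/√M_N₂O + n_H₂S/√M_H₂S)
= (1.54/√44.01) / (1.54/√44.01 + 1.17/√34.08) = 0.2321/(0.2321 + 0.2004) = 0.537.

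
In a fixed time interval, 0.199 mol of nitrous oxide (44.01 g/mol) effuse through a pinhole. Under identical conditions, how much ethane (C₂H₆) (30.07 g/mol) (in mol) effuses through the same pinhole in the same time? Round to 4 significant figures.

0.2407 mol

By Graham's law, rate_C₂H₆/rate_N₂O = √(M_N₂O/M_C₂H₆) = √(44.01/30.07) = √1.464 = 1.210.
So the amount for C₂H₆ is 0.199 × 1.210 = 0.2407 mol.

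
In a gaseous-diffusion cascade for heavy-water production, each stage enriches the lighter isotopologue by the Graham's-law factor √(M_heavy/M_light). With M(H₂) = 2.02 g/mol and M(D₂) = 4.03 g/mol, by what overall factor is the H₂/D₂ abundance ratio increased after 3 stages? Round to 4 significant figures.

2.818

After 3 stages the ratio has grown by (√(4.03/2.02))^3 = (4.03/2.02)^(3/2).
= 1.99505^(3/2) = 2.818.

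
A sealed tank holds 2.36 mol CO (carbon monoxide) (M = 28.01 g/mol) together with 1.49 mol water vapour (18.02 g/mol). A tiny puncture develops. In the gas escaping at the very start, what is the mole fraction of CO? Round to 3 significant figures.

Rate_i ∝ x_i/√M_i (Graham's law weighted by mole fraction), so the effusate composition follows n_i/√M_i.
Mole fraction of CO in the effusate = (n_CO/√M_CO) / (n_CO/√M_CO + n_H₂O/√M_H₂O)
= (2.36/√28.01) / (2.36/√28.01 + 1.49/√18.02) = 0.4459/(0.4459 + 0.3510) = 0.560.

0.560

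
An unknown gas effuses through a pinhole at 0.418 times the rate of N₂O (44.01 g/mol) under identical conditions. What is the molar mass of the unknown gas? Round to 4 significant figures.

Since effusion rate ∝ 1/√M, rate_X/rate_N₂O = √(M_N₂O/M_X).
0.418 = √(44.01/M_X)
M_X = 44.01 / 0.418² = 44.01 / 0.1747 = 251.9 g/mol

251.9 g/mol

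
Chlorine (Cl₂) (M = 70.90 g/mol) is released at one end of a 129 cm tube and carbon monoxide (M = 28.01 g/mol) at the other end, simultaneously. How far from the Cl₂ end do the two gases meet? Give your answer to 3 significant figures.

Distances travelled in equal time are proportional to diffusion rates, so d_Cl₂/d_CO = √(M_CO/M_Cl₂) = √(28.01/70.90) = 0.6285.
With d_Cl₂ + d_CO = 129 cm, d_CO = 129/(1 + 0.6285) = 79.21 cm.
d_Cl₂ = 129 − 79.21 = 49.8 cm.

49.8 cm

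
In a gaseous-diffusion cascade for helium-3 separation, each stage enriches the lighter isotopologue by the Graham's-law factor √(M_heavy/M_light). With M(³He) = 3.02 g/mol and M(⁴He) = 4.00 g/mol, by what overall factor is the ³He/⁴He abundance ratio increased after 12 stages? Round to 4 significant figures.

Overall factor = α^12 with α = √(4.00/3.02), i.e. (4.00/3.02)^(12/2).
= 1.32450^6 = 5.399.

5.399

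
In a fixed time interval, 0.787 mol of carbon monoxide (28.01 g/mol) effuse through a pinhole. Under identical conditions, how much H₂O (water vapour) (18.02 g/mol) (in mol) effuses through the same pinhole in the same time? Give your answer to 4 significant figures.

0.9812 mol

Using Graham's law: rate_H₂O/rate_CO = √(M_CO/M_H₂O) = √(28.01/18.02) = √1.554 = 1.247.
So the amount for H₂O is 0.787 × 1.247 = 0.9812 mol.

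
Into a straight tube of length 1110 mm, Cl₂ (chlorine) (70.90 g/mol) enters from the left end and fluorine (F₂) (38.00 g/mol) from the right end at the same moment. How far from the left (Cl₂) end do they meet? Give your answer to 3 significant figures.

In equal time, each gas travels a distance ∝ its rate ∝ 1/√M, so d_Cl₂/d_F₂ = √(M_F₂/M_Cl₂) = √(38.00/70.90) = 0.7321.
With d_Cl₂ + d_F₂ = 1110 mm, d_F₂ = 1110/(1 + 0.7321) = 640.8 mm.
d_Cl₂ = 1110 − 640.8 = 469 mm.

469 mm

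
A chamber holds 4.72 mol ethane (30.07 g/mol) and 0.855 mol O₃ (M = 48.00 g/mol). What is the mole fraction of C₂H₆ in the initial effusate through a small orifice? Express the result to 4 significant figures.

The effusion rate of species i is ∝ p_i/√M_i ∝ n_i/√M_i.
So x_C₂H₆ in the escaping gas = (n_C₂H₆/√M_C₂H₆) / Σ(n_i/√M_i)
= (4.72/√30.07) / (4.72/√30.07 + 0.855/√48.00) = 0.8607/(0.8607 + 0.1234) = 0.8746.

0.8746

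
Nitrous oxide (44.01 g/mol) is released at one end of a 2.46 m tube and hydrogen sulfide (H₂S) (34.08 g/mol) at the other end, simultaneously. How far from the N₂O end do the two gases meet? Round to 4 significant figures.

1.151 m

The fronts meet when d_N₂O + d_H₂S = L with d_N₂O/d_H₂S = √(M_H₂S/M_N₂O) (Graham's law). Here √(M_H₂S/M_N₂O) = √(34.08/44.01) = 0.8800.
With d_N₂O + d_H₂S = 2.46 m, d_H₂S = 2.46/(1 + 0.8800) = 1.309 m.
d_N₂O = 2.46 − 1.309 = 1.151 m.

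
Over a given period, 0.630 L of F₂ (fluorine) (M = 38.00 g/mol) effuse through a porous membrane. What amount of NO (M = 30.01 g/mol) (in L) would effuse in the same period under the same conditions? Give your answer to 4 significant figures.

0.7089 L

Since effusion rate ∝ 1/√M, rate_NO/rate_F₂ = √(M_F₂/M_NO) = √(38.00/30.01) = √1.266 = 1.125.
So the volume for NO is 0.630 × 1.125 = 0.7089 L.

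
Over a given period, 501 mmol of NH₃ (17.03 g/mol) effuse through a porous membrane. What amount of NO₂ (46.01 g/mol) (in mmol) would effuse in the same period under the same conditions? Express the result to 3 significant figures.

305 mmol

Using Graham's law: rate_NO₂/rate_NH₃ = √(M_NH₃/M_NO₂) = √(17.03/46.01) = √0.3701 = 0.6084.
So the amount for NO₂ is 501 × 0.6084 = 305 mmol.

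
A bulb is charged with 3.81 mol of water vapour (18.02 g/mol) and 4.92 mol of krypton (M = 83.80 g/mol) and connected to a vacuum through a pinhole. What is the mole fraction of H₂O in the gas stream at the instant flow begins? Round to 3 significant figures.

0.625

Rate_i ∝ x_i/√M_i (Graham's law weighted by mole fraction), so the effusate composition follows n_i/√M_i.
x_H₂O(eff) = (n_H₂O/√M_H₂O) / (n_H₂O/√M_H₂O + n_Kr/√M_Kr)
= (3.81/√18.02) / (3.81/√18.02 + 4.92/√83.80) = 0.8975/(0.8975 + 0.5375) = 0.625.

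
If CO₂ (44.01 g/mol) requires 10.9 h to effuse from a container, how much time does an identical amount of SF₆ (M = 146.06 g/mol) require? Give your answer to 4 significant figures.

Since effusion rate ∝ 1/√M, t_SF₆/t_CO₂ = √(M_SF₆/M_CO₂) = √(146.06/44.01) = √3.319 = 1.822.
So the time for SF₆ is 10.9 × 1.822 = 19.86 h.

19.86 h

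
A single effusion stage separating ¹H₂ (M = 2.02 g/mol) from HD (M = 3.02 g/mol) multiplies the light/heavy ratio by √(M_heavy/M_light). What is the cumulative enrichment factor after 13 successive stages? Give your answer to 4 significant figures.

13.65

After 13 stages the ratio has grown by (√(3.02/2.02))^13 = (3.02/2.02)^(13/2).
= 1.49505^(13/2) = 13.65.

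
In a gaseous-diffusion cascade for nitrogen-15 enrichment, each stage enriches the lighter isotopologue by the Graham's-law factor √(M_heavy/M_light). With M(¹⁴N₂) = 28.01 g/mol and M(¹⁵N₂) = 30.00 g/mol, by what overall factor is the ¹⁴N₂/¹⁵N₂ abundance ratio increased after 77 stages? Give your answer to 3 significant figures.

The single-stage factor is √(M_heavy/M_light), so 77 stages give [√(30.00/28.01)]^77 = (30.00/28.01)^(77/2).
= 1.07105^(77/2) = 14.0.

14.0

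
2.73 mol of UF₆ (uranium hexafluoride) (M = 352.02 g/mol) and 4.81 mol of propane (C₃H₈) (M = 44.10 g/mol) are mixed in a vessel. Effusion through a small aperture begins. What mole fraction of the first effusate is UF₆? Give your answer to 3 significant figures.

The effusion rate of species i is ∝ p_i/√M_i ∝ n_i/√M_i.
So x_UF₆ in the escaping gas = (n_UF₆/√M_UF₆) / Σ(n_i/√M_i)
= (2.73/√352.02) / (2.73/√352.02 + 4.81/√44.10) = 0.1455/(0.1455 + 0.7243) = 0.167.

0.167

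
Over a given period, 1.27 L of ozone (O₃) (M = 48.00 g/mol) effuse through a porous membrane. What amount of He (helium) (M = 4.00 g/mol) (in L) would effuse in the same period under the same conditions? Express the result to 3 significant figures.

4.40 L

Using Graham's law: rate_He/rate_O₃ = √(M_O₃/M_He) = √(48.00/4.00) = √12.00 = 3.464.
So the volume for He is 1.27 × 3.464 = 4.40 L.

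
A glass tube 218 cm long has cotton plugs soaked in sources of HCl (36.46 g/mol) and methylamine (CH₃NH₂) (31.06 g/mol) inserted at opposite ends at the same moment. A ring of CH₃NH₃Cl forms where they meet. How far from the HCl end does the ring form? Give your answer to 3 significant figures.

105 cm

In equal time, each gas travels a distance ∝ its rate ∝ 1/√M, so d_HCl/d_CH₃NH₂ = √(M_CH₃NH₂/M_HCl) = √(31.06/36.46) = 0.9230.
With d_HCl + d_CH₃NH₂ = 218 cm, d_CH₃NH₂ = 218/(1 + 0.9230) = 113.4 cm.
d_HCl = 218 − 113.4 = 105 cm.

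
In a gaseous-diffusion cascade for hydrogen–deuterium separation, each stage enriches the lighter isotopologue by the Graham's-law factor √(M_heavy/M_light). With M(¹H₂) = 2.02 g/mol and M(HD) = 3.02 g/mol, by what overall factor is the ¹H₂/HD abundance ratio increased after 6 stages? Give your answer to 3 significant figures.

Each stage multiplies the ratio by α = √(3.02/2.02), so after 6 stages the overall factor is α^6 = (3.02/2.02)^(6/2).
= 1.49505^3 = 3.34.

3.34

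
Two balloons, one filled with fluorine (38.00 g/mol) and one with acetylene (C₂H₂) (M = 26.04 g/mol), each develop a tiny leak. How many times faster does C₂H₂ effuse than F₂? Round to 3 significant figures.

Since effusion rate ∝ 1/√M, rate_C₂H₂/rate_F₂ = √(M_F₂/M_C₂H₂) = √(38.00/26.04) = √1.459 = 1.21.

1.21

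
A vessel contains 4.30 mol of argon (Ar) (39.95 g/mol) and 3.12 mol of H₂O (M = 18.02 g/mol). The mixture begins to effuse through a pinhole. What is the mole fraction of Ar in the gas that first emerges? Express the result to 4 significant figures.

Effusion rate of each component ∝ n_i/√M_i (partial pressure × 1/√M).
So x_Ar in the escaping gas = (n_Ar/√M_Ar) / Σ(n_i/√M_i)
= (4.30/√39.95) / (4.30/√39.95 + 3.12/√18.02) = 0.6803/(0.6803 + 0.7350) = 0.4807.

0.4807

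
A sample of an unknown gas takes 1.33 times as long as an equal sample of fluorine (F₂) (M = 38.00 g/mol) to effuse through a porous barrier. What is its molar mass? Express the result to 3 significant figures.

67.2 g/mol

Using Graham's law: t_X/t_F₂ = √(M_X/M_F₂).
1.33 = √(M_X/38.00)
M_X = 38.00 × 1.33² = 38.00 × 1.769 = 67.2 g/mol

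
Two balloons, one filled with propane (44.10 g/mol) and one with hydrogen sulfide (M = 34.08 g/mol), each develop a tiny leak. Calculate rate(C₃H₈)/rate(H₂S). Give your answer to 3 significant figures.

0.879

By Graham's law, rate_C₃H₈/rate_H₂S = √(M_H₂S/M_C₃H₈) = √(34.08/44.10) = √0.7728 = 0.879.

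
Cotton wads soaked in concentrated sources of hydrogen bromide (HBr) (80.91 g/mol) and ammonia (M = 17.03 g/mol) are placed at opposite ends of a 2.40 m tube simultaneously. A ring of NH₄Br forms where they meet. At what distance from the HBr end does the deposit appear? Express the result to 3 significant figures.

Graham's law gives d_HBr/d_NH₃ = rate_HBr/rate_NH₃ = √(M_NH₃/M_HBr) = √(17.03/80.91) = 0.4588.
With d_HBr + d_NH₃ = 2.40 m, d_NH₃ = 2.40/(1 + 0.4588) = 1.645 m.
d_HBr = 2.40 − 1.645 = 0.755 m.

0.755 m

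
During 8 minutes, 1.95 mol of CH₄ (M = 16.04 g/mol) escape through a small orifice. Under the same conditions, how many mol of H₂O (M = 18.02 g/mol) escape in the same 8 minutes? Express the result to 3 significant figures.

From Graham's law, rate_H₂O/rate_CH₄ = √(M_CH₄/M_H₂O) = √(16.04/18.02) = √0.8901 = 0.9435.
So the amount for H₂O is 1.95 × 0.9435 = 1.84 mol.

1.84 mol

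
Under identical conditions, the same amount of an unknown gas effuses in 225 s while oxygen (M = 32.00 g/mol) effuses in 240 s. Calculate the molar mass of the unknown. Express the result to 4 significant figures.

From Graham's law, t_X/t_O₂ = √(M_X/M_O₂).
225/240 = 0.9375 = √(M_X/32.00)
M_X = 32.00 × 0.9375² = 32.00 × 0.8789 = 28.12 g/mol

28.12 g/mol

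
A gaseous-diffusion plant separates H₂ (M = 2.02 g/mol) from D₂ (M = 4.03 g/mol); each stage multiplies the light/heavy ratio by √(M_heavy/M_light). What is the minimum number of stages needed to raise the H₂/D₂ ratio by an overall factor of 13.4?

Per stage α = (4.03/2.02)^(1/2) = 1.99505^0.5, giving ln α = 0.3453.
Need α^N ≥ 13.4 ⇒ N ≥ ln(13.4) / ln α = 2.595 / 0.3453 = 7.52.
Minimum whole number of stages: N = 8.

8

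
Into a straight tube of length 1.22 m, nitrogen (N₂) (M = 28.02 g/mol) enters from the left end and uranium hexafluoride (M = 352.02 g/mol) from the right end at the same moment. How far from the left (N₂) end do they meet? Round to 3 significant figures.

The fronts meet when d_N₂ + d_UF₆ = L with d_N₂/d_UF₆ = √(M_UF₆/M_N₂) (Graham's law). Here √(M_UF₆/M_N₂) = √(352.02/28.02) = 3.544.
With d_N₂ + d_UF₆ = 1.22 m, d_UF₆ = 1.22/(1 + 3.544) = 0.2685 m.
d_N₂ = 1.22 − 0.2685 = 0.952 m.

0.952 m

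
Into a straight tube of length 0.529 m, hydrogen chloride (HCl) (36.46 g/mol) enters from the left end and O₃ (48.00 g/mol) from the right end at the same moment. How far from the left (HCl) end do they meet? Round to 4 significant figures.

In equal time, each gas travels a distance ∝ its rate ∝ 1/√M, so d_HCl/d_O₃ = √(M_O₃/M_HCl) = √(48.00/36.46) = 1.147.
With d_HCl + d_O₃ = 0.529 m, d_O₃ = 0.529/(1 + 1.147) = 0.2463 m.
d_HCl = 0.529 − 0.2463 = 0.2827 m.

0.2827 m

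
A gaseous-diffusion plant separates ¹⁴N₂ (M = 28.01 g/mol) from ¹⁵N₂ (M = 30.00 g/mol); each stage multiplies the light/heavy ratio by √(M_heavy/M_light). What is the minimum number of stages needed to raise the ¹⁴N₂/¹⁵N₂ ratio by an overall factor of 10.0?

Single-stage factor α = √(30.00/28.01), so ln α = ½ ln(1.07105) = 0.03432.
Need α^N ≥ 10.0 ⇒ N ≥ ln(10.0) / ln α = 2.303 / 0.03432 = 67.10.
Minimum whole number of stages: N = 68.

68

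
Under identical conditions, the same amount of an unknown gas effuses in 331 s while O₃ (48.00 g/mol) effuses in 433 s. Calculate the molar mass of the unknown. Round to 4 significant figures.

By Graham's law, t_X/t_O₃ = √(M_X/M_O₃).
331/433 = 0.7644 = √(M_X/48.00)
M_X = 48.00 × 0.7644² = 48.00 × 0.5844 = 28.05 g/mol

28.05 g/mol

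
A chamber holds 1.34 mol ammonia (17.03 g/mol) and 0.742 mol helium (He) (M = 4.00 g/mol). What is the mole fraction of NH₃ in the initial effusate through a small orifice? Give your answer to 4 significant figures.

The effusion rate of species i is ∝ p_i/√M_i ∝ n_i/√M_i.
x_NH₃(eff) = (n_NH₃/√M_NH₃) / (n_NH₃/√M_NH₃ + n_He/√M_He)
= (1.34/√17.03) / (1.34/√17.03 + 0.742/√4.00) = 0.3247/(0.3247 + 0.3710) = 0.4667.

0.4667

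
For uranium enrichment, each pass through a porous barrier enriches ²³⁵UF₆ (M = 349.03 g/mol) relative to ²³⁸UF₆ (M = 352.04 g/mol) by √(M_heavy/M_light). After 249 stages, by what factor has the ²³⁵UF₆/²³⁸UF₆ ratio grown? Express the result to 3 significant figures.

2.91

Each stage multiplies the ratio by α = √(352.04/349.03), so after 249 stages the overall factor is α^249 = (352.04/349.03)^(249/2).
= 1.00862^(249/2) = 2.91.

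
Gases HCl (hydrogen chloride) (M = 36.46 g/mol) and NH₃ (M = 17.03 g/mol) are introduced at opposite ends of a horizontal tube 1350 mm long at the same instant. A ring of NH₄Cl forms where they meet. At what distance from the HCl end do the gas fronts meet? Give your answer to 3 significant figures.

Graham's law gives d_HCl/d_NH₃ = rate_HCl/rate_NH₃ = √(M_NH₃/M_HCl) = √(17.03/36.46) = 0.6834.
With d_HCl + d_NH₃ = 1350 mm, d_NH₃ = 1350/(1 + 0.6834) = 801.9 mm.
d_HCl = 1350 − 801.9 = 548 mm.

548 mm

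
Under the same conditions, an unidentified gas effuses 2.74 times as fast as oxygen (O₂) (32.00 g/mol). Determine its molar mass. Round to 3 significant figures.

From Graham's law, rate_X/rate_O₂ = √(M_O₂/M_X).
2.74 = √(32.00/M_X)
M_X = 32.00 / 2.74² = 32.00 / 7.508 = 4.26 g/mol

4.26 g/mol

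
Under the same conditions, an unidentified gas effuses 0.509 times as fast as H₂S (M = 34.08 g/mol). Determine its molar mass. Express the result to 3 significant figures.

132 g/mol

From Graham's law, rate_X/rate_H₂S = √(M_H₂S/M_X).
0.509 = √(34.08/M_X)
M_X = 34.08 / 0.509² = 34.08 / 0.2591 = 132 g/mol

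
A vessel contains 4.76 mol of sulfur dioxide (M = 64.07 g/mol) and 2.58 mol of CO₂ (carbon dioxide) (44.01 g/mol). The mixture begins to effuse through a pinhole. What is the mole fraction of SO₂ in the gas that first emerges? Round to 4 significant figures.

0.6046

Rate_i ∝ x_i/√M_i (Graham's law weighted by mole fraction), so the effusate composition follows n_i/√M_i.
So x_SO₂ in the escaping gas = (n_SO₂/√M_SO₂) / Σ(n_i/√M_i)
= (4.76/√64.07) / (4.76/√64.07 + 2.58/√44.01) = 0.5947/(0.5947 + 0.3889) = 0.6046.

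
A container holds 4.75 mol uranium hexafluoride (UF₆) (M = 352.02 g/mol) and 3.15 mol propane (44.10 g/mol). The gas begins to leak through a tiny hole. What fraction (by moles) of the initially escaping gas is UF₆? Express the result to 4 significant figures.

0.3480

Rate_i ∝ x_i/√M_i (Graham's law weighted by mole fraction), so the effusate composition follows n_i/√M_i.
x_UF₆(eff) = (n_UF₆/√M_UF₆) / (n_UF₆/√M_UF₆ + n_C₃H₈/√M_C₃H₈)
= (4.75/√352.02) / (4.75/√352.02 + 3.15/√44.10) = 0.2532/(0.2532 + 0.4743) = 0.3480.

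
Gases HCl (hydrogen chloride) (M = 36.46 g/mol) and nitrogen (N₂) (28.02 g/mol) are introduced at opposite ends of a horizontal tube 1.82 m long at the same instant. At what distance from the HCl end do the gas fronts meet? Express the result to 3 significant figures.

The fronts meet when d_HCl + d_N₂ = L with d_HCl/d_N₂ = √(M_N₂/M_HCl) (Graham's law). Here √(M_N₂/M_HCl) = √(28.02/36.46) = 0.8766.
With d_HCl + d_N₂ = 1.82 m, d_N₂ = 1.82/(1 + 0.8766) = 0.9698 m.
d_HCl = 1.82 − 0.9698 = 0.850 m.

0.850 m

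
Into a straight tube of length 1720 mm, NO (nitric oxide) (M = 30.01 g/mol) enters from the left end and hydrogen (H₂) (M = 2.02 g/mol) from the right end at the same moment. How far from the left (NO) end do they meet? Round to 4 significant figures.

Distances travelled in equal time are proportional to diffusion rates, so d_NO/d_H₂ = √(M_H₂/M_NO) = √(2.02/30.01) = 0.2594.
With d_NO + d_H₂ = 1720 mm, d_H₂ = 1720/(1 + 0.2594) = 1366 mm.
d_NO = 1720 − 1366 = 354.3 mm.

354.3 mm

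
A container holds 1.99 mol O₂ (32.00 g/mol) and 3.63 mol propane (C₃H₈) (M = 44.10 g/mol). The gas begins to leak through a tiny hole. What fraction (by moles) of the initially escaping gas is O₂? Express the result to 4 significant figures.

Each component's effusion rate ∝ (its partial pressure)·(1/√M) ∝ n_i/√M_i.
x_O₂(eff) = (n_O₂/√M_O₂) / (n_O₂/√M_O₂ + n_C₃H₈/√M_C₃H₈)
= (1.99/√32.00) / (1.99/√32.00 + 3.63/√44.10) = 0.3518/(0.3518 + 0.5466) = 0.3916.

0.3916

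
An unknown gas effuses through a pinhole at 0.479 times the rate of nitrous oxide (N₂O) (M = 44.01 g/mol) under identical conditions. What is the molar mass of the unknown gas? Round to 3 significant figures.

From Graham's law, rate_X/rate_N₂O = √(M_N₂O/M_X).
0.479 = √(44.01/M_X)
M_X = 44.01 / 0.479² = 44.01 / 0.2294 = 192 g/mol

192 g/mol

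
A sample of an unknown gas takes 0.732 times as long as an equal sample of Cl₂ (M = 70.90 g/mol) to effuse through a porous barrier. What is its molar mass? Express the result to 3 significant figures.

Since effusion rate ∝ 1/√M, t_X/t_Cl₂ = √(M_X/M_Cl₂).
0.732 = √(M_X/70.90)
M_X = 70.90 × 0.732² = 70.90 × 0.5358 = 38.0 g/mol

38.0 g/mol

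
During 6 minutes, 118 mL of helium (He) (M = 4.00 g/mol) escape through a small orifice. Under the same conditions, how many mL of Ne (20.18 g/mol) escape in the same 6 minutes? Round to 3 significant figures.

52.5 mL

Since effusion rate ∝ 1/√M, rate_Ne/rate_He = √(M_He/M_Ne) = √(4.00/20.18) = √0.1982 = 0.4452.
So the volume for Ne is 118 × 0.4452 = 52.5 mL.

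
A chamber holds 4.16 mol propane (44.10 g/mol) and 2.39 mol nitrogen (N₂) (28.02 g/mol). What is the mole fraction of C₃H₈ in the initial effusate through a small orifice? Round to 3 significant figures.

0.581

Effusion rate of each component ∝ n_i/√M_i (partial pressure × 1/√M).
x_C₃H₈(eff) = (n_C₃H₈/√M_C₃H₈) / (n_C₃H₈/√M_C₃H₈ + n_N₂/√M_N₂)
= (4.16/√44.10) / (4.16/√44.10 + 2.39/√28.02) = 0.6264/(0.6264 + 0.4515) = 0.581.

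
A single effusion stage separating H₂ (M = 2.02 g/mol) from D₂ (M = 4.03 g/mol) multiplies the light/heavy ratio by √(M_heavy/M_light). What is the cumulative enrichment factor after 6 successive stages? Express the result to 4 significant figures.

7.941

Each stage multiplies the ratio by α = √(4.03/2.02), so after 6 stages the overall factor is α^6 = (4.03/2.02)^(6/2).
= 1.99505^3 = 7.941.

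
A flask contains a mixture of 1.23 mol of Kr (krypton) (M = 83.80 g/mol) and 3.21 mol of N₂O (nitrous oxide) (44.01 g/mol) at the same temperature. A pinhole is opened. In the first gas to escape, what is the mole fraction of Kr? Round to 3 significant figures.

Each component's effusion rate ∝ (its partial pressure)·(1/√M) ∝ n_i/√M_i.
x_Kr(eff) = (n_Kr/√M_Kr) / (n_Kr/√M_Kr + n_N₂O/√M_N₂O)
= (1.23/√83.80) / (1.23/√83.80 + 3.21/√44.01) = 0.1344/(0.1344 + 0.4839) = 0.217.

0.217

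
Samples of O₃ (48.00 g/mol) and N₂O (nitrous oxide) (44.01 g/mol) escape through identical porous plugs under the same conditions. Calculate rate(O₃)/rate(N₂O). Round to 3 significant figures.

Graham's law gives rate_O₃/rate_N₂O = √(M_N₂O/M_O₃) = √(44.01/48.00) = √0.9169 = 0.958.

0.958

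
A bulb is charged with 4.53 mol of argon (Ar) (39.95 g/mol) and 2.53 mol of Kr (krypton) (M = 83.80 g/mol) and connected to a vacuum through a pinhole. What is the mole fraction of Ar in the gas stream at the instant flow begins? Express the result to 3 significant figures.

Rate_i ∝ x_i/√M_i (Graham's law weighted by mole fraction), so the effusate composition follows n_i/√M_i.
Mole fraction of Ar in the effusate = (n_Ar/√M_Ar) / (n_Ar/√M_Ar + n_Kr/√M_Kr)
= (4.53/√39.95) / (4.53/√39.95 + 2.53/√83.80) = 0.7167/(0.7167 + 0.2764) = 0.722.

0.722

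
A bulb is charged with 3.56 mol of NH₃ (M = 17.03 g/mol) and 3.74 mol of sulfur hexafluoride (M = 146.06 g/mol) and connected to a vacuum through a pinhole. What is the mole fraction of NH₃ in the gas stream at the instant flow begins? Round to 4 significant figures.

Each component's effusion rate ∝ (its partial pressure)·(1/√M) ∝ n_i/√M_i.
x_NH₃(eff) = (n_NH₃/√M_NH₃) / (n_NH₃/√M_NH₃ + n_SF₆/√M_SF₆)
= (3.56/√17.03) / (3.56/√17.03 + 3.74/√146.06) = 0.8627/(0.8627 + 0.3095) = 0.7360.

0.7360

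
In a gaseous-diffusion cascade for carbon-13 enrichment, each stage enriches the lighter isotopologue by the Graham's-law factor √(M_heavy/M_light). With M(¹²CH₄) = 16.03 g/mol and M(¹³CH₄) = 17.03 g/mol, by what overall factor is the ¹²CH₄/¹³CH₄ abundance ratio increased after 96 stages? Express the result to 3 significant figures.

18.3

Overall factor = α^96 with α = √(17.03/16.03), i.e. (17.03/16.03)^(96/2).
= 1.06238^48 = 18.3.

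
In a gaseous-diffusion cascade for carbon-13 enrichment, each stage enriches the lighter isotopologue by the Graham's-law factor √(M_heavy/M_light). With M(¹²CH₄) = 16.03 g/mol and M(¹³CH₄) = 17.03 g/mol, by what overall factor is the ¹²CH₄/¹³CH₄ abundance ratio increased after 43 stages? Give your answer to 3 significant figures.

The single-stage factor is √(M_heavy/M_light), so 43 stages give [√(17.03/16.03)]^43 = (17.03/16.03)^(43/2).
= 1.06238^(43/2) = 3.67.

3.67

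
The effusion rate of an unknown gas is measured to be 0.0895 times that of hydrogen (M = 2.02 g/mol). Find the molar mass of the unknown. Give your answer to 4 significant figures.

By Graham's law, rate_X/rate_H₂ = √(M_H₂/M_X).
0.0895 = √(2.02/M_X)
M_X = 2.02 / 0.0895² = 2.02 / 0.008010 = 252.2 g/mol

252.2 g/mol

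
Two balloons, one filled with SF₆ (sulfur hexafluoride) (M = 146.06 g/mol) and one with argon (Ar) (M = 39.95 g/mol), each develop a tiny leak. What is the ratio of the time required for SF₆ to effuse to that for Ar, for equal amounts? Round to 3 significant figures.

1.91

Using Graham's law: t_SF₆/t_Ar = √(M_SF₆/M_Ar) = √(146.06/39.95) = √3.656 = 1.91.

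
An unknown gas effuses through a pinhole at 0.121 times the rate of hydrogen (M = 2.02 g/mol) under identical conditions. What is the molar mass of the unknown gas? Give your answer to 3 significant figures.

138 g/mol

By Graham's law, rate_X/rate_H₂ = √(M_H₂/M_X).
0.121 = √(2.02/M_X)
M_X = 2.02 / 0.121² = 2.02 / 0.01464 = 138 g/mol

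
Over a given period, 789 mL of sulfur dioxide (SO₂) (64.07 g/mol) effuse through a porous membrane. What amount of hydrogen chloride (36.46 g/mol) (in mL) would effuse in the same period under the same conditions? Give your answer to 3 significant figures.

1050 mL

Using Graham's law: rate_HCl/rate_SO₂ = √(M_SO₂/M_HCl) = √(64.07/36.46) = √1.757 = 1.326.
So the volume for HCl is 789 × 1.326 = 1050 mL.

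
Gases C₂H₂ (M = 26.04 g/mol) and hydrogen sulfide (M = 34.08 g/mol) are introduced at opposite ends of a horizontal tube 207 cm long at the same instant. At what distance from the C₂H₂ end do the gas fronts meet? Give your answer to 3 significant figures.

In equal time, each gas travels a distance ∝ its rate ∝ 1/√M, so d_C₂H₂/d_H₂S = √(M_H₂S/M_C₂H₂) = √(34.08/26.04) = 1.144.
With d_C₂H₂ + d_H₂S = 207 cm, d_H₂S = 207/(1 + 1.144) = 96.55 cm.
d_C₂H₂ = 207 − 96.55 = 110 cm.

110 cm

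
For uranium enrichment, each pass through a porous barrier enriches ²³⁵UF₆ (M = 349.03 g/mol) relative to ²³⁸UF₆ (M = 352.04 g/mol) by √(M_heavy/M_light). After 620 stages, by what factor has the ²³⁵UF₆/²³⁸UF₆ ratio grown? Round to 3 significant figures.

Each stage multiplies the ratio by α = √(352.04/349.03), so after 620 stages the overall factor is α^620 = (352.04/349.03)^(620/2).
= 1.00862^310 = 14.3.

14.3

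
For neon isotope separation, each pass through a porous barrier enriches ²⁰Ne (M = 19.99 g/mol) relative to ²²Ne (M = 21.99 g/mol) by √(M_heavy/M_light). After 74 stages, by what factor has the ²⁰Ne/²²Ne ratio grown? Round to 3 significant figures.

Overall factor = α^74 with α = √(21.99/19.99), i.e. (21.99/19.99)^(74/2).
= 1.10005^37 = 34.1.

34.1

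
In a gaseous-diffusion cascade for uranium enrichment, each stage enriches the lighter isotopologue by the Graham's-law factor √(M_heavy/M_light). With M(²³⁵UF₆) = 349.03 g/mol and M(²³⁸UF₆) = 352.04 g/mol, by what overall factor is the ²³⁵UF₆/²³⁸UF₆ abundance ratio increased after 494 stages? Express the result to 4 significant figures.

8.339

Each stage multiplies the ratio by α = √(352.04/349.03), so after 494 stages the overall factor is α^494 = (352.04/349.03)^(494/2).
= 1.00862^247 = 8.339.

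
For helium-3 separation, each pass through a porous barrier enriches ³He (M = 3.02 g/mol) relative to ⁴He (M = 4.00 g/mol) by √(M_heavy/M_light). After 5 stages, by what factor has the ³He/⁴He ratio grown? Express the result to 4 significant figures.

2.019

After 5 stages the ratio has grown by (√(4.00/3.02))^5 = (4.00/3.02)^(5/2).
= 1.32450^(5/2) = 2.019.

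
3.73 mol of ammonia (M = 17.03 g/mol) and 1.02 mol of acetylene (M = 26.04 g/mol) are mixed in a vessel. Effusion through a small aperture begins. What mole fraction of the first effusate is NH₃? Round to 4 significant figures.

Rate_i ∝ x_i/√M_i (Graham's law weighted by mole fraction), so the effusate composition follows n_i/√M_i.
x_NH₃(eff) = (n_NH₃/√M_NH₃) / (n_NH₃/√M_NH₃ + n_C₂H₂/√M_C₂H₂)
= (3.73/√17.03) / (3.73/√17.03 + 1.02/√26.04) = 0.9039/(0.9039 + 0.1999) = 0.8189.

0.8189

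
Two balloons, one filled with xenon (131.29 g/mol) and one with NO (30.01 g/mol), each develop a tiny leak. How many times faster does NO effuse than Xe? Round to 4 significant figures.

2.092

From Graham's law, rate_NO/rate_Xe = √(M_Xe/M_NO) = √(131.29/30.01) = √4.375 = 2.092.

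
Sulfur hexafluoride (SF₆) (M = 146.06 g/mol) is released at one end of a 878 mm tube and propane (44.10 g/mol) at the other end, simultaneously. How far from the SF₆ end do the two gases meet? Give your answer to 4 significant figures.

311.4 mm

Distances travelled in equal time are proportional to diffusion rates, so d_SF₆/d_C₃H₈ = √(M_C₃H₈/M_SF₆) = √(44.10/146.06) = 0.5495.
With d_SF₆ + d_C₃H₈ = 878 mm, d_C₃H₈ = 878/(1 + 0.5495) = 566.6 mm.
d_SF₆ = 878 − 566.6 = 311.4 mm.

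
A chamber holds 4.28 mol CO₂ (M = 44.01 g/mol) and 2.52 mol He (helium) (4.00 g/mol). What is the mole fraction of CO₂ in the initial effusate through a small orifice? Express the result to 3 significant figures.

Each component's effusion rate ∝ (its partial pressure)·(1/√M) ∝ n_i/√M_i.
So x_CO₂ in the escaping gas = (n_CO₂/√M_CO₂) / Σ(n_i/√M_i)
= (4.28/√44.01) / (4.28/√44.01 + 2.52/√4.00) = 0.6452/(0.6452 + 1.260) = 0.339.

0.339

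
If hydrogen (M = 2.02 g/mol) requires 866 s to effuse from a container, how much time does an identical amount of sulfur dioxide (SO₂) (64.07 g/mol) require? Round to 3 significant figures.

4880 s

Using Graham's law: t_SO₂/t_H₂ = √(M_SO₂/M_H₂) = √(64.07/2.02) = √31.72 = 5.632.
So the time for SO₂ is 866 × 5.632 = 4880 s.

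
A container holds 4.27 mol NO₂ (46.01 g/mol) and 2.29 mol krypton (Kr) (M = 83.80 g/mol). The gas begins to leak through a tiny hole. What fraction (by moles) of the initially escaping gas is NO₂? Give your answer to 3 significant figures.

0.716

Rate_i ∝ x_i/√M_i (Graham's law weighted by mole fraction), so the effusate composition follows n_i/√M_i.
x_NO₂(eff) = (n_NO₂/√M_NO₂) / (n_NO₂/√M_NO₂ + n_Kr/√M_Kr)
= (4.27/√46.01) / (4.27/√46.01 + 2.29/√83.80) = 0.6295/(0.6295 + 0.2502) = 0.716.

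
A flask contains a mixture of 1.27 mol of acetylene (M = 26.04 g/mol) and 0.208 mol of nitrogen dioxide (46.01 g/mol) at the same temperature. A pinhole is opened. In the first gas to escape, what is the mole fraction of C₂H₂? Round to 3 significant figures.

0.890

The effusion rate of species i is ∝ p_i/√M_i ∝ n_i/√M_i.
x_C₂H₂(eff) = (n_C₂H₂/√M_C₂H₂) / (n_C₂H₂/√M_C₂H₂ + n_NO₂/√M_NO₂)
= (1.27/√26.04) / (1.27/√26.04 + 0.208/√46.01) = 0.2489/(0.2489 + 0.03066) = 0.890.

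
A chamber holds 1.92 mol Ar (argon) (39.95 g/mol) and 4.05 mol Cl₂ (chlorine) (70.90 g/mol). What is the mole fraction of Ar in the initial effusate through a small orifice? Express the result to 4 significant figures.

0.3871

Each component's effusion rate ∝ (its partial pressure)·(1/√M) ∝ n_i/√M_i.
x_Ar(eff) = (n_Ar/√M_Ar) / (n_Ar/√M_Ar + n_Cl₂/√M_Cl₂)
= (1.92/√39.95) / (1.92/√39.95 + 4.05/√70.90) = 0.3038/(0.3038 + 0.4810) = 0.3871.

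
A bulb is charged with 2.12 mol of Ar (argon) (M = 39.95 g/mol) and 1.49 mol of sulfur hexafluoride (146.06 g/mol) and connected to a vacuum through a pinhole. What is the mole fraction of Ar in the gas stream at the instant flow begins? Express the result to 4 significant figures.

Each component's effusion rate ∝ (its partial pressure)·(1/√M) ∝ n_i/√M_i.
x_Ar(eff) = (n_Ar/√M_Ar) / (n_Ar/√M_Ar + n_SF₆/√M_SF₆)
= (2.12/√39.95) / (2.12/√39.95 + 1.49/√146.06) = 0.3354/(0.3354 + 0.1233) = 0.7312.

0.7312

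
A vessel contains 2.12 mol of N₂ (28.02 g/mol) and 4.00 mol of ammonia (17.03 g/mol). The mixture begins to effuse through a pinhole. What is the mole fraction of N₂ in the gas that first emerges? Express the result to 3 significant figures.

0.292

The effusion rate of species i is ∝ p_i/√M_i ∝ n_i/√M_i.
x_N₂(eff) = (n_N₂/√M_N₂) / (n_N₂/√M_N₂ + n_NH₃/√M_NH₃)
= (2.12/√28.02) / (2.12/√28.02 + 4.00/√17.03) = 0.4005/(0.4005 + 0.9693) = 0.292.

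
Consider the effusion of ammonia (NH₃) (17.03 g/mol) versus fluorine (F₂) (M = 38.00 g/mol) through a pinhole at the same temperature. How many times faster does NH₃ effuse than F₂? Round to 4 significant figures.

By Graham's law, rate_NH₃/rate_F₂ = √(M_F₂/M_NH₃) = √(38.00/17.03) = √2.231 = 1.494.

1.494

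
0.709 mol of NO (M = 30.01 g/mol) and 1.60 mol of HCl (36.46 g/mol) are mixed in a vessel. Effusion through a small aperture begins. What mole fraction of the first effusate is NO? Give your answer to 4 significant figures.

Each component's effusion rate ∝ (its partial pressure)·(1/√M) ∝ n_i/√M_i.
Mole fraction of NO in the effusate = (n_NO/√M_NO) / (n_NO/√M_NO + n_HCl/√M_HCl)
= (0.709/√30.01) / (0.709/√30.01 + 1.60/√36.46) = 0.1294/(0.1294 + 0.2650) = 0.3282.

0.3282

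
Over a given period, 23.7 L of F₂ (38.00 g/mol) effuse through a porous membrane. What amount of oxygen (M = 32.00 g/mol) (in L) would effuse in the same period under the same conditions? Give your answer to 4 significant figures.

By Graham's law, rate_O₂/rate_F₂ = √(M_F₂/M_O₂) = √(38.00/32.00) = √1.188 = 1.090.
So the volume for O₂ is 23.7 × 1.090 = 25.83 L.

25.83 L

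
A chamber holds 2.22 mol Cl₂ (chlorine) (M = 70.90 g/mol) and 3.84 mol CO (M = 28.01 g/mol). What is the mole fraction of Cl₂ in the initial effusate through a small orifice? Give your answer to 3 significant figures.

0.267

Effusion rate of each component ∝ n_i/√M_i (partial pressure × 1/√M).
Mole fraction of Cl₂ in the effusate = (n_Cl₂/√M_Cl₂) / (n_Cl₂/√M_Cl₂ + n_CO/√M_CO)
= (2.22/√70.90) / (2.22/√70.90 + 3.84/√28.01) = 0.2637/(0.2637 + 0.7256) = 0.267.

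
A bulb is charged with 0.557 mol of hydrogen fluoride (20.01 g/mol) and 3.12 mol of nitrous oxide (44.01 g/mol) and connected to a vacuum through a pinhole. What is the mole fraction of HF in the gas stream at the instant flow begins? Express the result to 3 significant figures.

Effusion rate of each component ∝ n_i/√M_i (partial pressure × 1/√M).
Mole fraction of HF in the effusate = (n_HF/√M_HF) / (n_HF/√M_HF + n_N₂O/√M_N₂O)
= (0.557/√20.01) / (0.557/√20.01 + 3.12/√44.01) = 0.1245/(0.1245 + 0.4703) = 0.209.

0.209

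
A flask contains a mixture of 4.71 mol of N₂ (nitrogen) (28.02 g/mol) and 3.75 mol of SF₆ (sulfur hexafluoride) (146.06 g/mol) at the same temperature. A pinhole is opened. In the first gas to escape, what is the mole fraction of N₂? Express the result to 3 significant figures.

0.741

Each component's effusion rate ∝ (its partial pressure)·(1/√M) ∝ n_i/√M_i.
x_N₂(eff) = (n_N₂/√M_N₂) / (n_N₂/√M_N₂ + n_SF₆/√M_SF₆)
= (4.71/√28.02) / (4.71/√28.02 + 3.75/√146.06) = 0.8898/(0.8898 + 0.3103) = 0.741.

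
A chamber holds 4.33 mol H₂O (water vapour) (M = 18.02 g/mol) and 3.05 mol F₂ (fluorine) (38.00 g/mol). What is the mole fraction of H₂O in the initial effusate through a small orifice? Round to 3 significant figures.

Each component's effusion rate ∝ (its partial pressure)·(1/√M) ∝ n_i/√M_i.
x_H₂O(eff) = (n_H₂O/√M_H₂O) / (n_H₂O/√M_H₂O + n_F₂/√M_F₂)
= (4.33/√18.02) / (4.33/√18.02 + 3.05/√38.00) = 1.020/(1.020 + 0.4948) = 0.673.

0.673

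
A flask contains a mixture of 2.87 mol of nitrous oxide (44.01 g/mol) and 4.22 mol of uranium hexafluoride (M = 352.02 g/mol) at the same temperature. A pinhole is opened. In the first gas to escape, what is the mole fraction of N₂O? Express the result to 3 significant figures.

Each component's effusion rate ∝ (its partial pressure)·(1/√M) ∝ n_i/√M_i.
x_N₂O(eff) = (n_N₂O/√M_N₂O) / (n_N₂O/√M_N₂O + n_UF₆/√M_UF₆)
= (2.87/√44.01) / (2.87/√44.01 + 4.22/√352.02) = 0.4326/(0.4326 + 0.2249) = 0.658.

0.658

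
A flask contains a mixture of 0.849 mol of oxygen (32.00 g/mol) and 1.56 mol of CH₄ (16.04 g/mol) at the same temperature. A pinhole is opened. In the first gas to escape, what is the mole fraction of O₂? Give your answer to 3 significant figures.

0.278

Effusion rate of each component ∝ n_i/√M_i (partial pressure × 1/√M).
So x_O₂ in the escaping gas = (n_O₂/√M_O₂) / Σ(n_i/√M_i)
= (0.849/√32.00) / (0.849/√32.00 + 1.56/√16.04) = 0.1501/(0.1501 + 0.3895) = 0.278.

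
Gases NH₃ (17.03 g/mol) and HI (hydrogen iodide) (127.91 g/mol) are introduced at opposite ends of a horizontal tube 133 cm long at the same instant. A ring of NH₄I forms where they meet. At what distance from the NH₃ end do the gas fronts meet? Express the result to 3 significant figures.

In equal time, each gas travels a distance ∝ its rate ∝ 1/√M, so d_NH₃/d_HI = √(M_HI/M_NH₃) = √(127.91/17.03) = 2.741.
With d_NH₃ + d_HI = 133 cm, d_HI = 133/(1 + 2.741) = 35.56 cm.
d_NH₃ = 133 − 35.56 = 97.4 cm.

97.4 cm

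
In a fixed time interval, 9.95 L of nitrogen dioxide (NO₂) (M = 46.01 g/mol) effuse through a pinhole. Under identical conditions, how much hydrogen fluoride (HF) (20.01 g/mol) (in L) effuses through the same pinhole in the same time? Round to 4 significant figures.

Using Graham's law: rate_HF/rate_NO₂ = √(M_NO₂/M_HF) = √(46.01/20.01) = √2.299 = 1.516.
So the volume for HF is 9.95 × 1.516 = 15.09 L.

15.09 L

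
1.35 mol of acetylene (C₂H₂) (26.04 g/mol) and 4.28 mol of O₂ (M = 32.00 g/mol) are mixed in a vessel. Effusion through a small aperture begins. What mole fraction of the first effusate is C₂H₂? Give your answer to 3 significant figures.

0.259

The effusion rate of species i is ∝ p_i/√M_i ∝ n_i/√M_i.
So x_C₂H₂ in the escaping gas = (n_C₂H₂/√M_C₂H₂) / Σ(n_i/√M_i)
= (1.35/√26.04) / (1.35/√26.04 + 4.28/√32.00) = 0.2646/(0.2646 + 0.7566) = 0.259.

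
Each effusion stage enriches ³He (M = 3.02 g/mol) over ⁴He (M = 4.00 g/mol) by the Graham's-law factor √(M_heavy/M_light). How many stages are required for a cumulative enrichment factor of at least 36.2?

26

Single-stage factor α = √(4.00/3.02), so ln α = ½ ln(1.32450) = 0.1405.
Need α^N ≥ 36.2 ⇒ N ≥ ln(36.2) / ln α = 3.589 / 0.1405 = 25.54.
So at least 26 stages are needed.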